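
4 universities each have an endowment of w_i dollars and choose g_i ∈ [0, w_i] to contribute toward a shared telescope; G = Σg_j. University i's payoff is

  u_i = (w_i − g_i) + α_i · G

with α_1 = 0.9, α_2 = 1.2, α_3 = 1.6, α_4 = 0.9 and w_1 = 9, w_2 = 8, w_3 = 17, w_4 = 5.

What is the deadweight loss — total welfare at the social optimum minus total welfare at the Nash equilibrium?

50.4

∂u_i/∂g_i = α_i − 1, so university i contributes w_i if α_i > 1, else 0.
α_i > 1 for i ∈ {2, 3}; NE contributions (0, 8, 17, 0), G = 25.
W^NE = Σw_i − G^NE + (Σα_i)·G^NE = 39 + 3.6·25 = 129.
Planner: ∂(Σu_j)/∂g_i = Σα_j − 1 = 3.6 > 0, so everyone contributes w_i; G^SO = 39, W^SO = 39 + 3.6·39 = 179.4.
Deadweight loss = 50.4.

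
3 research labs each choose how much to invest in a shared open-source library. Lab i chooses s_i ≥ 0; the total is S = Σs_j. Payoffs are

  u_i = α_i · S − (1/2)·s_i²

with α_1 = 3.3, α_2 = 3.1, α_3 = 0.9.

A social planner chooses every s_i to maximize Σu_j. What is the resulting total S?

21.9

Planner FOC: ∂(Σu_j)/∂s_i = (Σα_j) − s_i = 0, so s_i^SO = Σα_j = 7.3 for every i; S^SO = 21.9.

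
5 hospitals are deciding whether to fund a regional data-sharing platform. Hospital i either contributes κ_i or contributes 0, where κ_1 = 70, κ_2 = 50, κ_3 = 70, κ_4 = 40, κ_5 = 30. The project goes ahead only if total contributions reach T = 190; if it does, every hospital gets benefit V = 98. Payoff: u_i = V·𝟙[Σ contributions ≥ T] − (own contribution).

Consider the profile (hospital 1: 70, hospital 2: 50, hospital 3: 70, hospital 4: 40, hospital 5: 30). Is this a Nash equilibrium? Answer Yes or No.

Total = 260 ≥ 190: provided.
Hospital 1 (pledges 70, payoff 28): dropping to 0 → total 190, payoff 98. Profitable deviation.

No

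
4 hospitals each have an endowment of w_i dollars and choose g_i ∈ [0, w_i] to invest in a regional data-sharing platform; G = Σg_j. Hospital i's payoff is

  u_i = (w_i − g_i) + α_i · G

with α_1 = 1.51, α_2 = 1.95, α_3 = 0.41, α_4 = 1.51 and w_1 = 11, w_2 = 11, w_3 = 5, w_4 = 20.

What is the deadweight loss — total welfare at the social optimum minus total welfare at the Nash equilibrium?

21.9

∂u_i/∂g_i = α_i − 1, so hospital i contributes w_i if α_i > 1, else 0.
α_i > 1 for i ∈ {1, 2, 4}; NE contributions (11, 11, 0, 20), G = 42.
W^NE = Σw_i − G^NE + (Σα_i)·G^NE = 47 + 4.38·42 = 230.96.
Planner: ∂(Σu_j)/∂g_i = Σα_j − 1 = 4.38 > 0, so everyone contributes w_i; G^SO = 47, W^SO = 47 + 4.38·47 = 252.86.
Deadweight loss = 21.9.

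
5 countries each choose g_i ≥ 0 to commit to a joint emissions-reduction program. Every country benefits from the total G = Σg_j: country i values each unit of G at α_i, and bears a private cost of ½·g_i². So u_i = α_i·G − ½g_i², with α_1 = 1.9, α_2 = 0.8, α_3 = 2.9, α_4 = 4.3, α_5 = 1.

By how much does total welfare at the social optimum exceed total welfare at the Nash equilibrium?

Country i's FOC: ∂u_i/∂g_i = α_i − g_i = 0, so g_i* = α_i.
NE contributions = (1.9, 0.8, 2.9, 4.3, 1); G = 10.9.
W^NE = (Σα)·G − ½Σα_i² = 10.9² − ½·32.15 = 102.735.
Planner sets g_i = Σα_j = 10.9 for every i, so G^SO = 5·10.9 = 54.5.
W^SO = (Σα)·G^SO − ½·5·(Σα)² = (5/2)·10.9² = 297.025.
Deadweight loss = W^SO − W^NE = 194.29.

194.29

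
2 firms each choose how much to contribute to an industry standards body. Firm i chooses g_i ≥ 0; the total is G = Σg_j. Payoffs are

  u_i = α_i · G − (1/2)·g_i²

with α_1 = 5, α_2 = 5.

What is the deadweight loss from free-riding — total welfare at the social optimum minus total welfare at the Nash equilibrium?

Firm i's FOC: ∂u_i/∂g_i = α_i − g_i = 0, so g_i* = α_i.
NE contributions = (5, 5); G = 10.
W^NE = (Σα)·G − ½Σα_i² = 10² − ½·50 = 75.
Planner sets g_i = Σα_j = 10 for every i, so G^SO = 2·10 = 20.
W^SO = (Σα)·G^SO − ½·2·(Σα)² = (2/2)·10² = 100.
Deadweight loss = W^SO − W^NE = 25.

25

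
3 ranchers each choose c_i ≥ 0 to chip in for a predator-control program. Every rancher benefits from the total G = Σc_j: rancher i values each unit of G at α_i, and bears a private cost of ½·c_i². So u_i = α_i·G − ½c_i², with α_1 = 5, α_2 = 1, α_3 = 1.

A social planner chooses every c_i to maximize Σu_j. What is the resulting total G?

21

Planner FOC: ∂(Σu_j)/∂c_i = (Σα_j) − c_i = 0, so c_i^SO = Σα_j = 7 for every i; G^SO = 21.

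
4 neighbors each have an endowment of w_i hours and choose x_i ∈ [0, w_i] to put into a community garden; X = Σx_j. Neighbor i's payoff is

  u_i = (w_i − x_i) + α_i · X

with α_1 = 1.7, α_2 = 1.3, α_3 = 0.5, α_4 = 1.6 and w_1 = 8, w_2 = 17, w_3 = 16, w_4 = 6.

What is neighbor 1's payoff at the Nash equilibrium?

52.7

∂u_i/∂x_i = α_i − 1, so neighbor i contributes w_i if α_i > 1, else 0.
α_i > 1 for i ∈ {1, 2, 4}; NE contributions (8, 17, 0, 6), X = 31.
u_1 = (8 − 8) + 1.7·31 = 52.7.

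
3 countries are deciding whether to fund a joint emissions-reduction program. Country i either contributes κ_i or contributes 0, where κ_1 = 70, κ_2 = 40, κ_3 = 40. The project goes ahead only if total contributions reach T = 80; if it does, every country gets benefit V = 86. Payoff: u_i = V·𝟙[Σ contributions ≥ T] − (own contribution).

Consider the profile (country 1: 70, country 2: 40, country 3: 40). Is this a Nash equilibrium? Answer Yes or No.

No

Total = 150 ≥ 80: provided.
Country 1 (pledges 70, payoff 16): dropping to 0 → total 80, payoff 86. Profitable deviation.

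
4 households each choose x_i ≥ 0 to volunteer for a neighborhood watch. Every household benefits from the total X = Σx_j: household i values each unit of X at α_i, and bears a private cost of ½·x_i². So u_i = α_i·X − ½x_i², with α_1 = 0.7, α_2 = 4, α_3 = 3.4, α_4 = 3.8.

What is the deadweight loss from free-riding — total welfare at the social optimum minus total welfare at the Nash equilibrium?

162.855

Household i's FOC: ∂u_i/∂x_i = α_i − x_i = 0, so x_i* = α_i.
NE contributions = (0.7, 4, 3.4, 3.8); X = 11.9.
W^NE = (Σα)·X − ½Σα_i² = 11.9² − ½·42.49 = 120.365.
Planner sets x_i = Σα_j = 11.9 for every i, so X^SO = 4·11.9 = 47.6.
W^SO = (Σα)·X^SO − ½·4·(Σα)² = (4/2)·11.9² = 283.22.
Deadweight loss = W^SO − W^NE = 162.855.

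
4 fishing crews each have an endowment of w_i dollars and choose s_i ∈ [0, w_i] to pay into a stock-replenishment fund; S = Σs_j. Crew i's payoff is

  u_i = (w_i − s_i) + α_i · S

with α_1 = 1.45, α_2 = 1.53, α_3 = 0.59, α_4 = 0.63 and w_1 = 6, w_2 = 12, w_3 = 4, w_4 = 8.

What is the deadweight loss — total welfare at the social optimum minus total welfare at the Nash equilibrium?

∂u_i/∂s_i = α_i − 1, so crew i contributes w_i if α_i > 1, else 0.
α_i > 1 for i ∈ {1, 2}; NE contributions (6, 12, 0, 0), S = 18.
W^NE = Σw_i − S^NE + (Σα_i)·S^NE = 30 + 3.2·18 = 87.6.
Planner: ∂(Σu_j)/∂s_i = Σα_j − 1 = 3.2 > 0, so everyone contributes w_i; S^SO = 30, W^SO = 30 + 3.2·30 = 126.
Deadweight loss = 38.4.

38.4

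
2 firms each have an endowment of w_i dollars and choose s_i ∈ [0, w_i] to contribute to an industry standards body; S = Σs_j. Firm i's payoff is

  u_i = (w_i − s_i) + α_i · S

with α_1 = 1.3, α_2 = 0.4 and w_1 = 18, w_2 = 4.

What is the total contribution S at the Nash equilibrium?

∂u_i/∂s_i = α_i − 1, so firm i contributes w_i if α_i > 1, else 0.
α_i > 1 for i ∈ {1}; NE contributions (18, 0), S = 18.

18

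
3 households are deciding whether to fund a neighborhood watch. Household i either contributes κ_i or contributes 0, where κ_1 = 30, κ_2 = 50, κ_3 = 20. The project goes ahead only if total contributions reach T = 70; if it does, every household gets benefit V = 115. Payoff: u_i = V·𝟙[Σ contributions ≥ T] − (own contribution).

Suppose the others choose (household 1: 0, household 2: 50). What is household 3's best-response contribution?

Others' total = 50. Contributing 20 brings total to 70 ≥ 70: gain V − κ_3 = 95.
Best response: 20.

20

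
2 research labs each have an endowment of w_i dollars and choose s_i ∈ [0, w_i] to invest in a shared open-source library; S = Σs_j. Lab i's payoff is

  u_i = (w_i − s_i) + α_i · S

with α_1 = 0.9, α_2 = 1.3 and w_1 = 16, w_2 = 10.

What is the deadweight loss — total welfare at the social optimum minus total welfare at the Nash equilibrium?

∂u_i/∂s_i = α_i − 1, so lab i contributes w_i if α_i > 1, else 0.
α_i > 1 for i ∈ {2}; NE contributions (0, 10), S = 10.
W^NE = Σw_i − S^NE + (Σα_i)·S^NE = 26 + 1.2·10 = 38.
Planner: ∂(Σu_j)/∂s_i = Σα_j − 1 = 1.2 > 0, so everyone contributes w_i; S^SO = 26, W^SO = 26 + 1.2·26 = 57.2.
Deadweight loss = 19.2.

19.2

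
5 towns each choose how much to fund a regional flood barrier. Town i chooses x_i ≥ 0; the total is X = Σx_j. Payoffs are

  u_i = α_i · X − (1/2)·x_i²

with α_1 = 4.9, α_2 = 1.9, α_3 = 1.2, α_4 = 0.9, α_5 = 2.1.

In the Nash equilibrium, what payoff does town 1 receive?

41.895

Town i's FOC: ∂u_i/∂x_i = α_i − x_i = 0, so x_i* = α_i.
NE contributions = (4.9, 1.9, 1.2, 0.9, 2.1); X = 11.
u_1 = α_1·X − ½·(x_1)² = 4.9·11 − ½·4.9² = 41.895.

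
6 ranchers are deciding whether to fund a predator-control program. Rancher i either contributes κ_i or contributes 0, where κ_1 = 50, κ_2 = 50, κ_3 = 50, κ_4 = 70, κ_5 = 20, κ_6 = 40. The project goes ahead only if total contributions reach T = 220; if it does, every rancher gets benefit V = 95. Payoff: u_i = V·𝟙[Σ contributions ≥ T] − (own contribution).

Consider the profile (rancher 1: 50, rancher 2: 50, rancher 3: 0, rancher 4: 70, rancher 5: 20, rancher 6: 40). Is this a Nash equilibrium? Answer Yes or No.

Yes

Total = 230 ≥ 220: provided.
Rancher 1 (pledges 50, payoff 45): dropping to 0 → total 180, payoff 0. No gain.
Rancher 2 (pledges 50, payoff 45): dropping to 0 → total 180, payoff 0. No gain.
Rancher 3 (pledges 0, payoff 95): pledging 50 → total 280, payoff 45. No gain.
Rancher 4 (pledges 70, payoff 25): dropping to 0 → total 160, payoff 0. No gain.
Rancher 5 (pledges 20, payoff 75): dropping to 0 → total 210, payoff 0. No gain.
Rancher 6 (pledges 40, payoff 55): dropping to 0 → total 190, payoff 0. No gain.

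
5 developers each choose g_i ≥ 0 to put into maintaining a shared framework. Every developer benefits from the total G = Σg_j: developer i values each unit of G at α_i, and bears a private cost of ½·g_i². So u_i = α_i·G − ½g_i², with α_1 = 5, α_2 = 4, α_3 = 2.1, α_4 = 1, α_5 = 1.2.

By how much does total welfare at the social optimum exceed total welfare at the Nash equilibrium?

Developer i's FOC: ∂u_i/∂g_i = α_i − g_i = 0, so g_i* = α_i.
NE contributions = (5, 4, 2.1, 1, 1.2); G = 13.3.
W^NE = (Σα)·G − ½Σα_i² = 13.3² − ½·47.85 = 152.965.
Planner sets g_i = Σα_j = 13.3 for every i, so G^SO = 5·13.3 = 66.5.
W^SO = (Σα)·G^SO − ½·5·(Σα)² = (5/2)·13.3² = 442.225.
Deadweight loss = W^SO − W^NE = 289.26.

289.26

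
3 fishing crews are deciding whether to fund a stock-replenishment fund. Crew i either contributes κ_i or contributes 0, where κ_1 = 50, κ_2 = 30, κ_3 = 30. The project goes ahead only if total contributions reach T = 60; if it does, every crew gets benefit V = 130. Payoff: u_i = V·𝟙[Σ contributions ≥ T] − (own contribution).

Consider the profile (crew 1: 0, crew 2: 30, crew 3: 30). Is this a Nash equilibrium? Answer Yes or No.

Total = 60 ≥ 60: provided.
Crew 1 (pledges 0, payoff 130): pledging 50 → total 110, payoff 80. No gain.
Crew 2 (pledges 30, payoff 100): dropping to 0 → total 30, payoff 0. No gain.
Crew 3 (pledges 30, payoff 100): dropping to 0 → total 30, payoff 0. No gain.

Yes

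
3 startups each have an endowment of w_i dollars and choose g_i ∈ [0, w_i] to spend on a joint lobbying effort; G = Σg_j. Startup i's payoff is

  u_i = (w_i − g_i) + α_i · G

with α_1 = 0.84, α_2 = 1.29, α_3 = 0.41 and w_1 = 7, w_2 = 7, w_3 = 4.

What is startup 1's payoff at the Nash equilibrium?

12.88

∂u_i/∂g_i = α_i − 1, so startup i contributes w_i if α_i > 1, else 0.
α_i > 1 for i ∈ {2}; NE contributions (0, 7, 0), G = 7.
u_1 = (7 − 0) + 0.84·7 = 12.88.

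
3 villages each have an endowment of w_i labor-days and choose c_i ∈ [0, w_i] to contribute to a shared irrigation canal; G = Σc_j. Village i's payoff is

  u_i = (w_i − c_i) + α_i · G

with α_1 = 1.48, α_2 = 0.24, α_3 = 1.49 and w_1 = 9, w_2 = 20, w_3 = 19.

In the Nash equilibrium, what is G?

28

∂u_i/∂c_i = α_i − 1, so village i contributes w_i if α_i > 1, else 0.
α_i > 1 for i ∈ {1, 3}; NE contributions (9, 0, 19), G = 28.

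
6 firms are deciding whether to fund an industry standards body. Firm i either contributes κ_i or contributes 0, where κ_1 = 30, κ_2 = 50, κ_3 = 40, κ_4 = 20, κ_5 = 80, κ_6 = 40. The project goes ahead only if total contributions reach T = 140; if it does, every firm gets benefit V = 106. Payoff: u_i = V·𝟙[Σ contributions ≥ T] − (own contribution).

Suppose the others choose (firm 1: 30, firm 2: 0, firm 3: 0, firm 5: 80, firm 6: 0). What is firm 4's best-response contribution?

0

Others' total = 110. Even contributing 20 gives 130 < 140: no benefit either way.
Best response: 0.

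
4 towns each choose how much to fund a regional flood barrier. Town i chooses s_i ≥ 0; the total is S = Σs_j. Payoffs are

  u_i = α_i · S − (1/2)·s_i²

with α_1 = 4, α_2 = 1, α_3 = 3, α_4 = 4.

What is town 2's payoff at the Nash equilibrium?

11.5

Town i's FOC: ∂u_i/∂s_i = α_i − s_i = 0, so s_i* = α_i.
NE contributions = (4, 1, 3, 4); S = 12.
u_2 = α_2·S − ½·(s_2)² = 1·12 − ½·1² = 11.5.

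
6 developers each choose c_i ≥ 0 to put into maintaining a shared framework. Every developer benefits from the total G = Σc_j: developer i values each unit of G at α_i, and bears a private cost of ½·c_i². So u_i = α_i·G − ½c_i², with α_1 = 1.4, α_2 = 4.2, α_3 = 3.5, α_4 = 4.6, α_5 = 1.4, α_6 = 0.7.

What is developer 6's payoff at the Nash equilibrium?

Developer i's FOC: ∂u_i/∂c_i = α_i − c_i = 0, so c_i* = α_i.
NE contributions = (1.4, 4.2, 3.5, 4.6, 1.4, 0.7); G = 15.8.
u_6 = α_6·G − ½·(c_6)² = 0.7·15.8 − ½·0.7² = 10.815.

10.815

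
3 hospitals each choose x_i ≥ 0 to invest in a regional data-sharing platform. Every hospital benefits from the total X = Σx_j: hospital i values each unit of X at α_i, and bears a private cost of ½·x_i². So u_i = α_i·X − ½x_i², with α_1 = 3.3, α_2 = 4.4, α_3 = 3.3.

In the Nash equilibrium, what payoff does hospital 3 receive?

30.855

Hospital i's FOC: ∂u_i/∂x_i = α_i − x_i = 0, so x_i* = α_i.
NE contributions = (3.3, 4.4, 3.3); X = 11.
u_3 = α_3·X − ½·(x_3)² = 3.3·11 − ½·3.3² = 30.855.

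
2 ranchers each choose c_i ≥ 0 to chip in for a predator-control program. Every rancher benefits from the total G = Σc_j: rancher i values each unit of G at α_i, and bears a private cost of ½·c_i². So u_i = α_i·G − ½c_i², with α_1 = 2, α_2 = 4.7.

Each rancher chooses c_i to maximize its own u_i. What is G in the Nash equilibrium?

Rancher i's FOC: ∂u_i/∂c_i = α_i − c_i = 0, so c_i* = α_i.
NE contributions = (2, 4.7); G = 6.7.

6.7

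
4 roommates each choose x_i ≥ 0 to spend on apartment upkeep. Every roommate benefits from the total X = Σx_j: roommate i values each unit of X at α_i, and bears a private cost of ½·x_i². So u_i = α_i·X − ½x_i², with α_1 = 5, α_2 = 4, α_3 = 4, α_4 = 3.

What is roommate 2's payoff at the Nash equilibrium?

Roommate i's FOC: ∂u_i/∂x_i = α_i − x_i = 0, so x_i* = α_i.
NE contributions = (5, 4, 4, 3); X = 16.
u_2 = α_2·X − ½·(x_2)² = 4·16 − ½·4² = 56.

56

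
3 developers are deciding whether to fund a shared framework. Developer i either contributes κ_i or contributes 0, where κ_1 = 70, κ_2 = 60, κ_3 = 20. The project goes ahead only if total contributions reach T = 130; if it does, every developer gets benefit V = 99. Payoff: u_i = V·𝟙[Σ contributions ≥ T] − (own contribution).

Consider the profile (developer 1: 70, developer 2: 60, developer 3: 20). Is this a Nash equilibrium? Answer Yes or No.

Total = 150 ≥ 130: provided.
Developer 1 (pledges 70, payoff 29): dropping to 0 → total 80, payoff 0. No gain.
Developer 2 (pledges 60, payoff 39): dropping to 0 → total 90, payoff 0. No gain.
Developer 3 (pledges 20, payoff 79): dropping to 0 → total 130, payoff 99. Profitable deviation.

No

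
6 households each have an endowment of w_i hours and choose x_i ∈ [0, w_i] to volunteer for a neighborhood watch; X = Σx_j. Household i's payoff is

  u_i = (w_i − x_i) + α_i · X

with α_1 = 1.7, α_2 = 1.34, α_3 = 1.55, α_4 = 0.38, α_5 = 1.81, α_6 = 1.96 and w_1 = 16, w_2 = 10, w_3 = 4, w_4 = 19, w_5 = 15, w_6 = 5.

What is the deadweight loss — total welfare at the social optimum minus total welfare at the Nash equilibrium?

∂u_i/∂x_i = α_i − 1, so household i contributes w_i if α_i > 1, else 0.
α_i > 1 for i ∈ {1, 2, 3, 5, 6}; NE contributions (16, 10, 4, 0, 15, 5), X = 50.
W^NE = Σw_i − X^NE + (Σα_i)·X^NE = 69 + 7.74·50 = 456.
Planner: ∂(Σu_j)/∂x_i = Σα_j − 1 = 7.74 > 0, so everyone contributes w_i; X^SO = 69, W^SO = 69 + 7.74·69 = 603.06.
Deadweight loss = 147.06.

147.06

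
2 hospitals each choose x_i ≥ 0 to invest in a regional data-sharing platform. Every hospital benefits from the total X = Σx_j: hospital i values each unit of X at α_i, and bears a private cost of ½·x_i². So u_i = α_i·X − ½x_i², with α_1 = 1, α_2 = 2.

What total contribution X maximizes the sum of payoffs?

Planner FOC: ∂(Σu_j)/∂x_i = (Σα_j) − x_i = 0, so x_i^SO = Σα_j = 3 for every i; X^SO = 6.

6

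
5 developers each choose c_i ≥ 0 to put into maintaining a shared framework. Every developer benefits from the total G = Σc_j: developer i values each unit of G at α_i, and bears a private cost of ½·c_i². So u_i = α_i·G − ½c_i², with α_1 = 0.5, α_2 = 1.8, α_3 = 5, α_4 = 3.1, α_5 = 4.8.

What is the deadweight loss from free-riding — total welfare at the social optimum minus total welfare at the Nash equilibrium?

377.13

Developer i's FOC: ∂u_i/∂c_i = α_i − c_i = 0, so c_i* = α_i.
NE contributions = (0.5, 1.8, 5, 3.1, 4.8); G = 15.2.
W^NE = (Σα)·G − ½Σα_i² = 15.2² − ½·61.14 = 200.47.
Planner sets c_i = Σα_j = 15.2 for every i, so G^SO = 5·15.2 = 76.
W^SO = (Σα)·G^SO − ½·5·(Σα)² = (5/2)·15.2² = 577.6.
Deadweight loss = W^SO − W^NE = 377.13.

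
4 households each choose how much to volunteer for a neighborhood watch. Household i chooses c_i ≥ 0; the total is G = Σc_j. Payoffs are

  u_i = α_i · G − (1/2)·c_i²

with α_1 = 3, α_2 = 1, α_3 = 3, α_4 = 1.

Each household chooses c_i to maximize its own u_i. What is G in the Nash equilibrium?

8

Household i's FOC: ∂u_i/∂c_i = α_i − c_i = 0, so c_i* = α_i.
NE contributions = (3, 1, 3, 1); G = 8.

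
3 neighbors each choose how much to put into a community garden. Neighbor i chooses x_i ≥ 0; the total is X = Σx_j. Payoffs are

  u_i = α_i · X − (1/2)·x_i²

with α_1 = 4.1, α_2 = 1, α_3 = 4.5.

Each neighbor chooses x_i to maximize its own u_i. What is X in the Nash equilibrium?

Neighbor i's FOC: ∂u_i/∂x_i = α_i − x_i = 0, so x_i* = α_i.
NE contributions = (4.1, 1, 4.5); X = 9.6.

9.6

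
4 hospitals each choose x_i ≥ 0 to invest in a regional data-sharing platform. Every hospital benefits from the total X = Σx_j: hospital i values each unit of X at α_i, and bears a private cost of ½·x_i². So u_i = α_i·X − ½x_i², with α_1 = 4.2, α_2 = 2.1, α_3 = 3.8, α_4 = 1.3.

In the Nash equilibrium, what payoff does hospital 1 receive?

Hospital i's FOC: ∂u_i/∂x_i = α_i − x_i = 0, so x_i* = α_i.
NE contributions = (4.2, 2.1, 3.8, 1.3); X = 11.4.
u_1 = α_1·X − ½·(x_1)² = 4.2·11.4 − ½·4.2² = 39.06.

39.06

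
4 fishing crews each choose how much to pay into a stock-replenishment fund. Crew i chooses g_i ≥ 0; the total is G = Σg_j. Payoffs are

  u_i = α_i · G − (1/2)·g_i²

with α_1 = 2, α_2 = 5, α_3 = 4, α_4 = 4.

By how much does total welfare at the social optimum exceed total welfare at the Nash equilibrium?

255.5

Crew i's FOC: ∂u_i/∂g_i = α_i − g_i = 0, so g_i* = α_i.
NE contributions = (2, 5, 4, 4); G = 15.
W^NE = (Σα)·G − ½Σα_i² = 15² − ½·61 = 194.5.
Planner sets g_i = Σα_j = 15 for every i, so G^SO = 4·15 = 60.
W^SO = (Σα)·G^SO − ½·4·(Σα)² = (4/2)·15² = 450.
Deadweight loss = W^SO − W^NE = 255.5.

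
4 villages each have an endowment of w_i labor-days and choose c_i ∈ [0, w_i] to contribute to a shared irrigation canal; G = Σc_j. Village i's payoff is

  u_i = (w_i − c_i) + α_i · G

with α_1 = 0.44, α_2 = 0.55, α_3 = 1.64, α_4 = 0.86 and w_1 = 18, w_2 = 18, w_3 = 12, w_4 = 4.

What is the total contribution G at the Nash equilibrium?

12

∂u_i/∂c_i = α_i − 1, so village i contributes w_i if α_i > 1, else 0.
α_i > 1 for i ∈ {3}; NE contributions (0, 0, 12, 0), G = 12.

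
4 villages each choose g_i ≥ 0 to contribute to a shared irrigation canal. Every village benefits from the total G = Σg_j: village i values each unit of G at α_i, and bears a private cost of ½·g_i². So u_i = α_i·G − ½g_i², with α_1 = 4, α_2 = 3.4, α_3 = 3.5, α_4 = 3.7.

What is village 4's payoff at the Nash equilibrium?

47.175

Village i's FOC: ∂u_i/∂g_i = α_i − g_i = 0, so g_i* = α_i.
NE contributions = (4, 3.4, 3.5, 3.7); G = 14.6.
u_4 = α_4·G − ½·(g_4)² = 3.7·14.6 − ½·3.7² = 47.175.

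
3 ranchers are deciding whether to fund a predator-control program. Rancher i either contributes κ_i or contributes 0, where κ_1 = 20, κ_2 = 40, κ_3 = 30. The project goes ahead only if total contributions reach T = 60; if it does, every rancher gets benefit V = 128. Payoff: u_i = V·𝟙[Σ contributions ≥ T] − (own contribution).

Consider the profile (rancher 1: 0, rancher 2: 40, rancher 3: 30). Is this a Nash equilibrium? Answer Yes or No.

Total = 70 ≥ 60: provided.
Rancher 1 (pledges 0, payoff 128): pledging 20 → total 90, payoff 108. No gain.
Rancher 2 (pledges 40, payoff 88): dropping to 0 → total 30, payoff 0. No gain.
Rancher 3 (pledges 30, payoff 98): dropping to 0 → total 40, payoff 0. No gain.

Yes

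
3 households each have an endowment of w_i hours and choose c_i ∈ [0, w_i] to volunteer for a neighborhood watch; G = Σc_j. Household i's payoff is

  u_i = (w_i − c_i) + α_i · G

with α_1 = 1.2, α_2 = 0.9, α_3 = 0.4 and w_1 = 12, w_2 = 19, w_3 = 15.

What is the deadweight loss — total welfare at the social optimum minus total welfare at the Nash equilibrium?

∂u_i/∂c_i = α_i − 1, so household i contributes w_i if α_i > 1, else 0.
α_i > 1 for i ∈ {1}; NE contributions (12, 0, 0), G = 12.
W^NE = Σw_i − G^NE + (Σα_i)·G^NE = 46 + 1.5·12 = 64.
Planner: ∂(Σu_j)/∂c_i = Σα_j − 1 = 1.5 > 0, so everyone contributes w_i; G^SO = 46, W^SO = 46 + 1.5·46 = 115.
Deadweight loss = 51.

51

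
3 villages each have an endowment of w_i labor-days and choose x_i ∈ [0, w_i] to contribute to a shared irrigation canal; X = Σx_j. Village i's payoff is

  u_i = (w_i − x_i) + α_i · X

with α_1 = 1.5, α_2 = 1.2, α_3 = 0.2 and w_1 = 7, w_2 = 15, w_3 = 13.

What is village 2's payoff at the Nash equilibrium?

26.4

∂u_i/∂x_i = α_i − 1, so village i contributes w_i if α_i > 1, else 0.
α_i > 1 for i ∈ {1, 2}; NE contributions (7, 15, 0), X = 22.
u_2 = (15 − 15) + 1.2·22 = 26.4.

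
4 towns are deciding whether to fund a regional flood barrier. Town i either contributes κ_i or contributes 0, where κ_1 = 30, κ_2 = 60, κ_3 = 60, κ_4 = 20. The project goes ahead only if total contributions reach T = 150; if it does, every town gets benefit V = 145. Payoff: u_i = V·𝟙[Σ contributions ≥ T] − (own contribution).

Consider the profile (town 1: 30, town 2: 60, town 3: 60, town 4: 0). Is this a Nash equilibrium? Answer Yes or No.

Total = 150 ≥ 150: provided.
Town 1 (pledges 30, payoff 115): dropping to 0 → total 120, payoff 0. No gain.
Town 2 (pledges 60, payoff 85): dropping to 0 → total 90, payoff 0. No gain.
Town 3 (pledges 60, payoff 85): dropping to 0 → total 90, payoff 0. No gain.
Town 4 (pledges 0, payoff 145): pledging 20 → total 170, payoff 125. No gain.

Yes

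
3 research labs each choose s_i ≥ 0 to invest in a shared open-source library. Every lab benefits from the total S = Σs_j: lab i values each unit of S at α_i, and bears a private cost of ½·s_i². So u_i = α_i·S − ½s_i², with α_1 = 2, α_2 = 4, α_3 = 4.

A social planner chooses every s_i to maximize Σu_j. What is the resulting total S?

30

Planner FOC: ∂(Σu_j)/∂s_i = (Σα_j) − s_i = 0, so s_i^SO = Σα_j = 10 for every i; S^SO = 30.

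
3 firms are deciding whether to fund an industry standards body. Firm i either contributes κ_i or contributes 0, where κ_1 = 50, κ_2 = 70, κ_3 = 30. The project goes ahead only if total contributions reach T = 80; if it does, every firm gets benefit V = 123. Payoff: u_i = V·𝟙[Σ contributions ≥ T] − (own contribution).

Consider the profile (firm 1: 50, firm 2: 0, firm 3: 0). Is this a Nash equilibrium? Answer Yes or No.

No

Total = 50 < 80: not provided.
Firm 1 (pledges 50, payoff -50): dropping to 0 → total 0, payoff 0. Profitable deviation.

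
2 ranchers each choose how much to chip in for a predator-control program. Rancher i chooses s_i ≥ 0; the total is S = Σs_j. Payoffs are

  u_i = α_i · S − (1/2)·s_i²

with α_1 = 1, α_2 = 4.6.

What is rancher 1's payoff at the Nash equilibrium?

Rancher i's FOC: ∂u_i/∂s_i = α_i − s_i = 0, so s_i* = α_i.
NE contributions = (1, 4.6); S = 5.6.
u_1 = α_1·S − ½·(s_1)² = 1·5.6 − ½·1² = 5.1.

5.1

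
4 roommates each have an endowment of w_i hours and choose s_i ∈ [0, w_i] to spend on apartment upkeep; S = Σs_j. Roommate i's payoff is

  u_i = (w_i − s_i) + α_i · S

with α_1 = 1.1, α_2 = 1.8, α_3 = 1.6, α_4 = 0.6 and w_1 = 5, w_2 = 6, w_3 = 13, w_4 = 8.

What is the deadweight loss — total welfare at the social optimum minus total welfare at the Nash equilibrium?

32.8

∂u_i/∂s_i = α_i − 1, so roommate i contributes w_i if α_i > 1, else 0.
α_i > 1 for i ∈ {1, 2, 3}; NE contributions (5, 6, 13, 0), S = 24.
W^NE = Σw_i − S^NE + (Σα_i)·S^NE = 32 + 4.1·24 = 130.4.
Planner: ∂(Σu_j)/∂s_i = Σα_j − 1 = 4.1 > 0, so everyone contributes w_i; S^SO = 32, W^SO = 32 + 4.1·32 = 163.2.
Deadweight loss = 32.8.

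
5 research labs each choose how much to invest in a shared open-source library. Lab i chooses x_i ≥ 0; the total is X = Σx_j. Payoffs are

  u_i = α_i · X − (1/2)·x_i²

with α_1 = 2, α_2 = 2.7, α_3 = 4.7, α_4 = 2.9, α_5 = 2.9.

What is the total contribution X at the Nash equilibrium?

15.2

Lab i's FOC: ∂u_i/∂x_i = α_i − x_i = 0, so x_i* = α_i.
NE contributions = (2, 2.7, 4.7, 2.9, 2.9); X = 15.2.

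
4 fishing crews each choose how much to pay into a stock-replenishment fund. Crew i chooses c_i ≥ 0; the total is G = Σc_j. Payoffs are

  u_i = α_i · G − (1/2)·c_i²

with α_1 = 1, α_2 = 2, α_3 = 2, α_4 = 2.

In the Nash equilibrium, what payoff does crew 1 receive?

6.5

Crew i's FOC: ∂u_i/∂c_i = α_i − c_i = 0, so c_i* = α_i.
NE contributions = (1, 2, 2, 2); G = 7.
u_1 = α_1·G − ½·(c_1)² = 1·7 − ½·1² = 6.5.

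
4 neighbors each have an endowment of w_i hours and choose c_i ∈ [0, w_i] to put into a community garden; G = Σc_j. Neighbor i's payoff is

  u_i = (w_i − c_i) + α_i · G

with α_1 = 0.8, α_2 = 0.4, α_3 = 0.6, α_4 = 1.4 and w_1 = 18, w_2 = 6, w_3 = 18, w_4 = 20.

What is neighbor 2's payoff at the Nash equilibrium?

∂u_i/∂c_i = α_i − 1, so neighbor i contributes w_i if α_i > 1, else 0.
α_i > 1 for i ∈ {4}; NE contributions (0, 0, 0, 20), G = 20.
u_2 = (6 − 0) + 0.4·20 = 14.

14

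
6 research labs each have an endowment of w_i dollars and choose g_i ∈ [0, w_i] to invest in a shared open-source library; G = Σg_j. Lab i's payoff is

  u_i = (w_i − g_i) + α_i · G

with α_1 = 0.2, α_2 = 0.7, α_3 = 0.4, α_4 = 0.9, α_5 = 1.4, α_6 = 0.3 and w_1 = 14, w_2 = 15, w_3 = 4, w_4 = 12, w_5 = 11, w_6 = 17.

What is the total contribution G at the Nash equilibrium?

∂u_i/∂g_i = α_i − 1, so lab i contributes w_i if α_i > 1, else 0.
α_i > 1 for i ∈ {5}; NE contributions (0, 0, 0, 0, 11, 0), G = 11.

11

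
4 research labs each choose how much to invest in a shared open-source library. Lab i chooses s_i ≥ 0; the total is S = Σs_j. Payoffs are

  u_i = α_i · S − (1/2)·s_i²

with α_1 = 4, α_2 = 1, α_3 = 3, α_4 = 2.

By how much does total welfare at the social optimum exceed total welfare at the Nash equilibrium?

115

Lab i's FOC: ∂u_i/∂s_i = α_i − s_i = 0, so s_i* = α_i.
NE contributions = (4, 1, 3, 2); S = 10.
W^NE = (Σα)·S − ½Σα_i² = 10² − ½·30 = 85.
Planner sets s_i = Σα_j = 10 for every i, so S^SO = 4·10 = 40.
W^SO = (Σα)·S^SO − ½·4·(Σα)² = (4/2)·10² = 200.
Deadweight loss = W^SO − W^NE = 115.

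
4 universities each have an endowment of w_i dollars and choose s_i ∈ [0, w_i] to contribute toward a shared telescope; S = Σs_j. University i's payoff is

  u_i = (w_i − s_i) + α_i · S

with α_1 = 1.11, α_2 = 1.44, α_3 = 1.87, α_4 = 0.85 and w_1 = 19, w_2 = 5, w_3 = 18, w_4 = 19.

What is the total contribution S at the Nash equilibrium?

∂u_i/∂s_i = α_i − 1, so university i contributes w_i if α_i > 1, else 0.
α_i > 1 for i ∈ {1, 2, 3}; NE contributions (19, 5, 18, 0), S = 42.

42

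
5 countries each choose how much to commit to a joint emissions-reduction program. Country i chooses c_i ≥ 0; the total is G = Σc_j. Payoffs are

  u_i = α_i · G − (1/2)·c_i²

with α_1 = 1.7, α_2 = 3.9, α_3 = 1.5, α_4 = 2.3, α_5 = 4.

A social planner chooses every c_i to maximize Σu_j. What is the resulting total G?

Planner FOC: ∂(Σu_j)/∂c_i = (Σα_j) − c_i = 0, so c_i^SO = Σα_j = 13.4 for every i; G^SO = 67.

67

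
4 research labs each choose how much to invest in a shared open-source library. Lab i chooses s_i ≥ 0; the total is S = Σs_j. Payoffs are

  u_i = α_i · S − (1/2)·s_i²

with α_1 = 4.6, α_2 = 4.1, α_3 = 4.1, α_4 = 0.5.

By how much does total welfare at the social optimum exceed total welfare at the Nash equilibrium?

204.405

Lab i's FOC: ∂u_i/∂s_i = α_i − s_i = 0, so s_i* = α_i.
NE contributions = (4.6, 4.1, 4.1, 0.5); S = 13.3.
W^NE = (Σα)·S − ½Σα_i² = 13.3² − ½·55.03 = 149.375.
Planner sets s_i = Σα_j = 13.3 for every i, so S^SO = 4·13.3 = 53.2.
W^SO = (Σα)·S^SO − ½·4·(Σα)² = (4/2)·13.3² = 353.78.
Deadweight loss = W^SO − W^NE = 204.405.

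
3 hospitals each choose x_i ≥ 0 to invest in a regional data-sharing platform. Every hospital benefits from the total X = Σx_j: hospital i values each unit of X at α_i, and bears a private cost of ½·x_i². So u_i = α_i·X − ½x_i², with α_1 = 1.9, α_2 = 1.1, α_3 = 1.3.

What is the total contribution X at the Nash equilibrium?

Hospital i's FOC: ∂u_i/∂x_i = α_i − x_i = 0, so x_i* = α_i.
NE contributions = (1.9, 1.1, 1.3); X = 4.3.

4.3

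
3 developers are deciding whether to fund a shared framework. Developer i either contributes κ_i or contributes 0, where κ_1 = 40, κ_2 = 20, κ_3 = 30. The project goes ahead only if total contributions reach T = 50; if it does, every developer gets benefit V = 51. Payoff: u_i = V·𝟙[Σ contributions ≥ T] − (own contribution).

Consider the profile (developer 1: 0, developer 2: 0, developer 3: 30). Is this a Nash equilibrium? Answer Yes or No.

Total = 30 < 50: not provided.
Developer 1 (pledges 0, payoff 0): pledging 40 → total 70, payoff 11. Profitable deviation.

No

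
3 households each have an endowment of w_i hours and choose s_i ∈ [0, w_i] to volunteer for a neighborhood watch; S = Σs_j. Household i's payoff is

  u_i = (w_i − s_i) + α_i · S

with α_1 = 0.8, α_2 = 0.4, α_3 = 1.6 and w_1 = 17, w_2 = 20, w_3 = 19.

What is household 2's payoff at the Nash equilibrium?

∂u_i/∂s_i = α_i − 1, so household i contributes w_i if α_i > 1, else 0.
α_i > 1 for i ∈ {3}; NE contributions (0, 0, 19), S = 19.
u_2 = (20 − 0) + 0.4·19 = 27.6.

27.6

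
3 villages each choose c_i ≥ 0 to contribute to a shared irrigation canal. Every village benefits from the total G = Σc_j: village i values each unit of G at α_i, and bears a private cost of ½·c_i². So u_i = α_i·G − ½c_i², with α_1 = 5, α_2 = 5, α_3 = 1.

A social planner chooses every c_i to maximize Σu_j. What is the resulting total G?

33

Planner FOC: ∂(Σu_j)/∂c_i = (Σα_j) − c_i = 0, so c_i^SO = Σα_j = 11 for every i; G^SO = 33.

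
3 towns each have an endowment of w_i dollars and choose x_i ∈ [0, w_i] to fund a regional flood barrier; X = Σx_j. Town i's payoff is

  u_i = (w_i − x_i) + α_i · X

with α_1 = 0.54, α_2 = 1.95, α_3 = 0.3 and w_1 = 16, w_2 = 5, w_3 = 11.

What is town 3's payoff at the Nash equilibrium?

∂u_i/∂x_i = α_i − 1, so town i contributes w_i if α_i > 1, else 0.
α_i > 1 for i ∈ {2}; NE contributions (0, 5, 0), X = 5.
u_3 = (11 − 0) + 0.3·5 = 12.5.

12.5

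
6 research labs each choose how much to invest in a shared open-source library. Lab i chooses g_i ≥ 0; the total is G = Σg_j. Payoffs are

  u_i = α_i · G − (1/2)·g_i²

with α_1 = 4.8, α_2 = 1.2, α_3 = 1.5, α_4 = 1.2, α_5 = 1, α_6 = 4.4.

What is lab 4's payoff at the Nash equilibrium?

Lab i's FOC: ∂u_i/∂g_i = α_i − g_i = 0, so g_i* = α_i.
NE contributions = (4.8, 1.2, 1.5, 1.2, 1, 4.4); G = 14.1.
u_4 = α_4·G − ½·(g_4)² = 1.2·14.1 − ½·1.2² = 16.2.

16.2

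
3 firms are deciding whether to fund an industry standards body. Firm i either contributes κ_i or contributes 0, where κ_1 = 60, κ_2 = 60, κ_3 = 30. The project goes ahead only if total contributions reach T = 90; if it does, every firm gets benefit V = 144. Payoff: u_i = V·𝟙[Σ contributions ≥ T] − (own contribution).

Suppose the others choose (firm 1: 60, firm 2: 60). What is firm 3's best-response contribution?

Others' total = 120 ≥ 90; contributing adds cost 30 for no extra benefit.
Best response: 0.

0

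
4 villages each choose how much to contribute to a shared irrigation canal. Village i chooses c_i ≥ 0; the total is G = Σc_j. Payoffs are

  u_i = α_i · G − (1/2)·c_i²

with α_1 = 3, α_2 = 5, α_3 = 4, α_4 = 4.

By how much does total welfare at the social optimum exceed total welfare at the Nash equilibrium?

289

Village i's FOC: ∂u_i/∂c_i = α_i − c_i = 0, so c_i* = α_i.
NE contributions = (3, 5, 4, 4); G = 16.
W^NE = (Σα)·G − ½Σα_i² = 16² − ½·66 = 223.
Planner sets c_i = Σα_j = 16 for every i, so G^SO = 4·16 = 64.
W^SO = (Σα)·G^SO − ½·4·(Σα)² = (4/2)·16² = 512.
Deadweight loss = W^SO − W^NE = 289.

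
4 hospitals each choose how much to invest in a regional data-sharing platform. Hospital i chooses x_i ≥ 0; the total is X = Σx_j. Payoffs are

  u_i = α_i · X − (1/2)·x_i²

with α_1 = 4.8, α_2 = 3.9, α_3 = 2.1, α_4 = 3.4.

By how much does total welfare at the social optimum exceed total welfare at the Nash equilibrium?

228.75

Hospital i's FOC: ∂u_i/∂x_i = α_i − x_i = 0, so x_i* = α_i.
NE contributions = (4.8, 3.9, 2.1, 3.4); X = 14.2.
W^NE = (Σα)·X − ½Σα_i² = 14.2² − ½·54.22 = 174.53.
Planner sets x_i = Σα_j = 14.2 for every i, so X^SO = 4·14.2 = 56.8.
W^SO = (Σα)·X^SO − ½·4·(Σα)² = (4/2)·14.2² = 403.28.
Deadweight loss = W^SO − W^NE = 228.75.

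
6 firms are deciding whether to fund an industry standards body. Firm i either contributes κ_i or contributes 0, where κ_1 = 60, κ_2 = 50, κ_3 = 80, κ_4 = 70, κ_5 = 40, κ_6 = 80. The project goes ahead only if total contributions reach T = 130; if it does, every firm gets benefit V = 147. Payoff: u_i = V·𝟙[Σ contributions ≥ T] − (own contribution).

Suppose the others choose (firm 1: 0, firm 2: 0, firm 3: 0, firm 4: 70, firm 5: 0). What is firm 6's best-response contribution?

Others' total = 70. Contributing 80 brings total to 150 ≥ 130: gain V − κ_6 = 67.
Best response: 80.

80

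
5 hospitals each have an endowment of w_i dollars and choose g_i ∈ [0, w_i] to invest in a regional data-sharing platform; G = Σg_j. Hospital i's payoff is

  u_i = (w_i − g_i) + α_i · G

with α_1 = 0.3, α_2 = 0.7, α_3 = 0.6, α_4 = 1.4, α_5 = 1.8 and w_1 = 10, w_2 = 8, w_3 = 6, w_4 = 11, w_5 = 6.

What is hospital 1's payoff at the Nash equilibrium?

∂u_i/∂g_i = α_i − 1, so hospital i contributes w_i if α_i > 1, else 0.
α_i > 1 for i ∈ {4, 5}; NE contributions (0, 0, 0, 11, 6), G = 17.
u_1 = (10 − 0) + 0.3·17 = 15.1.

15.1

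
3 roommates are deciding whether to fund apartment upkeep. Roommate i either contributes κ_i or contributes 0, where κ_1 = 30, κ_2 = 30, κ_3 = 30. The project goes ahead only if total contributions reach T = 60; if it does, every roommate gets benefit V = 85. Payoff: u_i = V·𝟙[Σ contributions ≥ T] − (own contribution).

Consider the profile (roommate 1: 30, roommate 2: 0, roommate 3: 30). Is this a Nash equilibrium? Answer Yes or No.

Yes

Total = 60 ≥ 60: provided.
Roommate 1 (pledges 30, payoff 55): dropping to 0 → total 30, payoff 0. No gain.
Roommate 2 (pledges 0, payoff 85): pledging 30 → total 90, payoff 55. No gain.
Roommate 3 (pledges 30, payoff 55): dropping to 0 → total 30, payoff 0. No gain.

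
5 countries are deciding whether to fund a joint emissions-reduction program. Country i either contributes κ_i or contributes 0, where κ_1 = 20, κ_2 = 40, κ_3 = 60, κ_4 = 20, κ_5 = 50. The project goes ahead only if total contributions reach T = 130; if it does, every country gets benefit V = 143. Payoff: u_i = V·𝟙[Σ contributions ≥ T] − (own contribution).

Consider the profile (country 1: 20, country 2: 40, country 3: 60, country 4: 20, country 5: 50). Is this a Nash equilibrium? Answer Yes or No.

Total = 190 ≥ 130: provided.
Country 1 (pledges 20, payoff 123): dropping to 0 → total 170, payoff 143. Profitable deviation.

No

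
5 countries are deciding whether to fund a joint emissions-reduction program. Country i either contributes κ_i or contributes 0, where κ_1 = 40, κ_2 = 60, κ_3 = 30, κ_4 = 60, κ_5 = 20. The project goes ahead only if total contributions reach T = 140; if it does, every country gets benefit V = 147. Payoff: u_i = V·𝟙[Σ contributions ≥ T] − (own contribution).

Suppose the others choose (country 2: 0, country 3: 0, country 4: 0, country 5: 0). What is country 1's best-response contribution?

0

Others' total = 0. Even contributing 40 gives 40 < 140: no benefit either way.
Best response: 0.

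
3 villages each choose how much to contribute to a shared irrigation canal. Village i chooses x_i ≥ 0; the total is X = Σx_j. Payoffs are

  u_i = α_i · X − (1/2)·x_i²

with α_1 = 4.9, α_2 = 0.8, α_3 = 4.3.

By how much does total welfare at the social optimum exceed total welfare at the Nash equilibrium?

71.57

Village i's FOC: ∂u_i/∂x_i = α_i − x_i = 0, so x_i* = α_i.
NE contributions = (4.9, 0.8, 4.3); X = 10.
W^NE = (Σα)·X − ½Σα_i² = 10² − ½·43.14 = 78.43.
Planner sets x_i = Σα_j = 10 for every i, so X^SO = 3·10 = 30.
W^SO = (Σα)·X^SO − ½·3·(Σα)² = (3/2)·10² = 150.
Deadweight loss = W^SO − W^NE = 71.57.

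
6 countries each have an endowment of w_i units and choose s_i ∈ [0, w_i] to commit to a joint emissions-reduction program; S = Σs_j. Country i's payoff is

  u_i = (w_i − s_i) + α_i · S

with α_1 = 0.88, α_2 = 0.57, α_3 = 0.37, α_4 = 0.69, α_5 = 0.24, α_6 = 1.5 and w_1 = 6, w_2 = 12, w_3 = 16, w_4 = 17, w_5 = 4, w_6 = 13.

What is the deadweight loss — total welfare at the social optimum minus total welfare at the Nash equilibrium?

∂u_i/∂s_i = α_i − 1, so country i contributes w_i if α_i > 1, else 0.
α_i > 1 for i ∈ {6}; NE contributions (0, 0, 0, 0, 0, 13), S = 13.
W^NE = Σw_i − S^NE + (Σα_i)·S^NE = 68 + 3.25·13 = 110.25.
Planner: ∂(Σu_j)/∂s_i = Σα_j − 1 = 3.25 > 0, so everyone contributes w_i; S^SO = 68, W^SO = 68 + 3.25·68 = 289.
Deadweight loss = 178.75.

178.75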